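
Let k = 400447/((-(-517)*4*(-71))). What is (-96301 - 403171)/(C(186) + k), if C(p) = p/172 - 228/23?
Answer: 72529773593024/1678511249 ≈ 43211.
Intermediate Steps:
C(p) = -228/23 + p/172 (C(p) = p*(1/172) - 228*1/23 = p/172 - 228/23 = -228/23 + p/172)
k = -400447/146828 (k = 400447/((-47*(-44)*(-71))) = 400447/((2068*(-71))) = 400447/(-146828) = 400447*(-1/146828) = -400447/146828 ≈ -2.7273)
(-96301 - 403171)/(C(186) + k) = (-96301 - 403171)/((-228/23 + (1/172)*186) - 400447/146828) = -499472/((-228/23 + 93/86) - 400447/146828) = -499472/(-17469/1978 - 400447/146828) = -499472/(-1678511249/145212892) = -499472*(-145212892/1678511249) = 72529773593024/1678511249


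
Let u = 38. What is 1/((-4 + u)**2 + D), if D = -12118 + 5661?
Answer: -1/5301 ≈ -0.00018864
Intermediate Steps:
D = -6457
1/((-4 + u)**2 + D) = 1/((-4 + 38)**2 - 6457) = 1/(34**2 - 6457) = 1/(1156 - 6457) = 1/(-5301) = -1/5301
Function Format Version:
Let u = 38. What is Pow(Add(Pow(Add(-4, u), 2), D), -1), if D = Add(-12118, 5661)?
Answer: Rational(-1, 5301) ≈ -0.00018864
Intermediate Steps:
D = -6457
Pow(Add(Pow(Add(-4, u), 2), D), -1) = Pow(Add(Pow(Add(-4, 38), 2), -6457), -1) = Pow(Add(Pow(34, 2), -6457), -1) = Pow(Add(1156, -6457), -1) = Pow(-5301, -1) = Rational(-1, 5301)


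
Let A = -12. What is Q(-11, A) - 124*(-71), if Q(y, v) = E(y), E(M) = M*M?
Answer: 8925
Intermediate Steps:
E(M) = M²
Q(y, v) = y²
Q(-11, A) - 124*(-71) = (-11)² - 124*(-71) = 121 + 8804 = 8925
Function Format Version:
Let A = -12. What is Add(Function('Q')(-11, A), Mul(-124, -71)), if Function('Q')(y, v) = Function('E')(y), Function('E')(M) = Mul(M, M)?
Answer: 8925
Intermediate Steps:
Function('E')(M) = Pow(M, 2)
Function('Q')(y, v) = Pow(y, 2)
Add(Function('Q')(-11, A), Mul(-124, -71)) = Add(Pow(-11, 2), Mul(-124, -71)) = Add(121, 8804) = 8925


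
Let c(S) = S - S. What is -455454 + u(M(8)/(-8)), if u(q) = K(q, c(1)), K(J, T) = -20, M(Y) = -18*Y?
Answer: -455474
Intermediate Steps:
c(S) = 0
u(q) = -20
-455454 + u(M(8)/(-8)) = -455454 - 20 = -455474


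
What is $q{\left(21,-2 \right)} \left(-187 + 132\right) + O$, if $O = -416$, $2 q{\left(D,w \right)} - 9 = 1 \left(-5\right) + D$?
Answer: $- \frac{2207}{2} \approx -1103.5$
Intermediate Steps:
$q{\left(D,w \right)} = 2 + \frac{D}{2}$ ($q{\left(D,w \right)} = \frac{9}{2} + \frac{1 \left(-5\right) + D}{2} = \frac{9}{2} + \frac{-5 + D}{2} = \frac{9}{2} + \left(- \frac{5}{2} + \frac{D}{2}\right) = 2 + \frac{D}{2}$)
$q{\left(21,-2 \right)} \left(-187 + 132\right) + O = \left(2 + \frac{1}{2} \cdot 21\right) \left(-187 + 132\right) - 416 = \left(2 + \frac{21}{2}\right) \left(-55\right) - 416 = \frac{25}{2} \left(-55\right) - 416 = - \frac{1375}{2} - 416 = - \frac{2207}{2}$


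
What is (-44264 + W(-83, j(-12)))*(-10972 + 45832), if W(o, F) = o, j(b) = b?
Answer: -1545936420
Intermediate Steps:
(-44264 + W(-83, j(-12)))*(-10972 + 45832) = (-44264 - 83)*(-10972 + 45832) = -44347*34860 = -1545936420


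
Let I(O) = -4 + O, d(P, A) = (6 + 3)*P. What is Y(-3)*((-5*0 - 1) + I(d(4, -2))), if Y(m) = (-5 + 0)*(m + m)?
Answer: 930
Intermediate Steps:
d(P, A) = 9*P
Y(m) = -10*m
Y(-3)*((-5*0 - 1) + I(d(4, -2))) = (-10*(-3))*((-5*0 - 1) + (-4 + 9*4)) = 30*((0 - 1) + (-4 + 36)) = 30*(-1 + 32) = 30*31 = 930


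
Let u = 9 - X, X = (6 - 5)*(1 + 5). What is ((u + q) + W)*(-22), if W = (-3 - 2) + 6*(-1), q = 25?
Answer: -374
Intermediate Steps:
X = 6 (X = 1*6 = 6)
W = -11 (W = -5 - 6 = -11)
u = 3 (u = 9 - 1*6 = 9 - 6 = 3)
((u + q) + W)*(-22) = ((3 + 25) - 11)*(-22) = (28 - 11)*(-22) = 17*(-22) = -374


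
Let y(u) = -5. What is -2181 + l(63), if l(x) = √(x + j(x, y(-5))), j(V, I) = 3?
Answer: -2181 + √66 ≈ -2172.9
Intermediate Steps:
l(x) = √(3 + x) (l(x) = √(x + 3) = √(3 + x))
-2181 + l(63) = -2181 + √(3 + 63) = -2181 + √66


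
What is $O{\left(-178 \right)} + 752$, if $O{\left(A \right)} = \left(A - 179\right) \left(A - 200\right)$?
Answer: $135698$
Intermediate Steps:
$O{\left(A \right)} = \left(-200 + A\right) \left(-179 + A\right)$ ($O{\left(A \right)} = \left(-179 + A\right) \left(-200 + A\right) = \left(-200 + A\right) \left(-179 + A\right)$)
$O{\left(-178 \right)} + 752 = \left(35800 + \left(-178\right)^{2} - -67462\right) + 752 = \left(35800 + 31684 + 67462\right) + 752 = 134946 + 752 = 135698$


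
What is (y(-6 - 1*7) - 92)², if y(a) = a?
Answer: 11025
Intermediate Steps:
(y(-6 - 1*7) - 92)² = ((-6 - 1*7) - 92)² = ((-6 - 7) - 92)² = (-13 - 92)² = (-105)² = 11025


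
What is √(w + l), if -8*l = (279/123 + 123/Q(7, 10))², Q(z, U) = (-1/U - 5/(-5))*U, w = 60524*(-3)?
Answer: 2*I*√686870747/123 ≈ 426.15*I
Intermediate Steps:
w = -181572
Q(z, U) = U*(1 - 1/U) (Q(z, U) = (-1/U - 5*(-⅕))*U = (-1/U + 1)*U = (1 - 1/U)*U = U*(1 - 1/U))
l = -480200/15129 (l = -(279/123 + 123/(-1 + 10))²/8 = -(279*(1/123) + 123/9)²/8 = -(93/41 + 123*(⅑))²/8 = -(93/41 + 41/3)²/8 = -(1960/123)²/8 = -⅛*3841600/15129 = -480200/15129 ≈ -31.740)
√(w + l) = √(-181572 - 480200/15129) = √(-2747482988/15129) = 2*I*√686870747/123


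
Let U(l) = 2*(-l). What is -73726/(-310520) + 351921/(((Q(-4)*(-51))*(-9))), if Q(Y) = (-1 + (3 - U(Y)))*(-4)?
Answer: 4587111439/142528680 ≈ 32.184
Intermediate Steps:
U(l) = -2*l
Q(Y) = -8 - 8*Y (Q(Y) = (-1 + (3 - (-2)*Y))*(-4) = (-1 + (3 + 2*Y))*(-4) = (2 + 2*Y)*(-4) = -8 - 8*Y)
-73726/(-310520) + 351921/(((Q(-4)*(-51))*(-9))) = -73726/(-310520) + 351921/((((-8 - 8*(-4))*(-51))*(-9))) = -73726*(-1/310520) + 351921/((((-8 + 32)*(-51))*(-9))) = 36863/155260 + 351921/(((24*(-51))*(-9))) = 36863/155260 + 351921/((-1224*(-9))) = 36863/155260 + 351921/11016 = 36863/155260 + 351921*(1/11016) = 36863/155260 + 117307/3672 = 4587111439/142528680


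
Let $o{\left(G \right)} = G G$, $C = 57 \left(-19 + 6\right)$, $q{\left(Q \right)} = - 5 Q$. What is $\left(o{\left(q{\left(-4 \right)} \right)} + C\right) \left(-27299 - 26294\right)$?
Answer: $18275213$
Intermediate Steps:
$C = -741$ ($C = 57 \left(-13\right) = -741$)
$o{\left(G \right)} = G^{2}$
$\left(o{\left(q{\left(-4 \right)} \right)} + C\right) \left(-27299 - 26294\right) = \left(\left(\left(-5\right) \left(-4\right)\right)^{2} - 741\right) \left(-27299 - 26294\right) = \left(20^{2} - 741\right) \left(-27299 - 26294\right) = \left(400 - 741\right) \left(-53593\right) = \left(-341\right) \left(-53593\right) = 18275213$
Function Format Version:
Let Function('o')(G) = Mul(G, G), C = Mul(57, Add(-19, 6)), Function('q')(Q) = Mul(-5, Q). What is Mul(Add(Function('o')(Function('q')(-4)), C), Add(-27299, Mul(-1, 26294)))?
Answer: 18275213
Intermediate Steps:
C = -741 (C = Mul(57, -13) = -741)
Function('o')(G) = Pow(G, 2)
Mul(Add(Function('o')(Function('q')(-4)), C), Add(-27299, Mul(-1, 26294))) = Mul(Add(Pow(Mul(-5, -4), 2), -741), Add(-27299, Mul(-1, 26294))) = Mul(Add(Pow(20, 2), -741), Add(-27299, -26294)) = Mul(Add(400, -741), -53593) = Mul(-341, -53593) = 18275213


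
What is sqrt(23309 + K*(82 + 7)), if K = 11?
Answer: 4*sqrt(1518) ≈ 155.85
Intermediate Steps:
sqrt(23309 + K*(82 + 7)) = sqrt(23309 + 11*(82 + 7)) = sqrt(23309 + 11*89) = sqrt(23309 + 979) = sqrt(24288) = 4*sqrt(1518)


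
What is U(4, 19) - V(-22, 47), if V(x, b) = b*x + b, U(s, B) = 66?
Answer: 1053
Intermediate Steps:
V(x, b) = b + b*x
U(4, 19) - V(-22, 47) = 66 - 47*(1 - 22) = 66 - 47*(-21) = 66 - 1*(-987) = 66 + 987 = 1053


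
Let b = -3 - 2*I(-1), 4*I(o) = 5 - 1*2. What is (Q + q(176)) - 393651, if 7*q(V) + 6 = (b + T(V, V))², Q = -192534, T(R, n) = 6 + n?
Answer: -16287179/28 ≈ -5.8169e+5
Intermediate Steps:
I(o) = ¾ (I(o) = (5 - 1*2)/4 = (5 - 2)/4 = (¼)*3 = ¾)
b = -9/2 (b = -3 - 2*¾ = -3 - 3/2 = -9/2 ≈ -4.5000)
q(V) = -6/7 + (3/2 + V)²/7 (q(V) = -6/7 + (-9/2 + (6 + V))²/7 = -6/7 + (3/2 + V)²/7)
(Q + q(176)) - 393651 = (-192534 + (-6/7 + (3 + 2*176)²/28)) - 393651 = (-192534 + (-6/7 + (3 + 352)²/28)) - 393651 = (-192534 + (-6/7 + (1/28)*355²)) - 393651 = (-192534 + (-6/7 + (1/28)*126025)) - 393651 = (-192534 + (-6/7 + 126025/28)) - 393651 = (-192534 + 126001/28) - 393651 = -5264951/28 - 393651 = -16287179/28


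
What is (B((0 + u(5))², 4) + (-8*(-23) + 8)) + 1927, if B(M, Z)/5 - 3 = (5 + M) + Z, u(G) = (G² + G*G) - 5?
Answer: 12304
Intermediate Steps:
u(G) = -5 + 2*G² (u(G) = (G² + G²) - 5 = 2*G² - 5 = -5 + 2*G²)
B(M, Z) = 40 + 5*M + 5*Z (B(M, Z) = 15 + 5*((5 + M) + Z) = 15 + 5*(5 + M + Z) = 15 + (25 + 5*M + 5*Z) = 40 + 5*M + 5*Z)
(B((0 + u(5))², 4) + (-8*(-23) + 8)) + 1927 = ((40 + 5*(0 + (-5 + 2*5²))² + 5*4) + (-8*(-23) + 8)) + 1927 = ((40 + 5*(0 + (-5 + 2*25))² + 20) + (184 + 8)) + 1927 = ((40 + 5*(0 + (-5 + 50))² + 20) + 192) + 1927 = ((40 + 5*(0 + 45)² + 20) + 192) + 1927 = ((40 + 5*45² + 20) + 192) + 1927 = ((40 + 5*2025 + 20) + 192) + 1927 = ((40 + 10125 + 20) + 192) + 1927 = (10185 + 192) + 1927 = 10377 + 1927 = 12304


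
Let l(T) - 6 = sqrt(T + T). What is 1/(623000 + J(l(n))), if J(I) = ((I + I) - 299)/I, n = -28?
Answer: 355990/221775540513 - 26*I*sqrt(14)/1552428783591 ≈ 1.6052e-6 - 6.2665e-11*I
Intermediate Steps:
l(T) = 6 + sqrt(2)*sqrt(T) (l(T) = 6 + sqrt(T + T) = 6 + sqrt(2*T) = 6 + sqrt(2)*sqrt(T))
J(I) = (-299 + 2*I)/I (J(I) = (2*I - 299)/I = (-299 + 2*I)/I)
1/(623000 + J(l(n))) = 1/(623000 + (2 - 299/(6 + sqrt(2)*sqrt(-28)))) = 1/(623000 + (2 - 299/(6 + sqrt(2)*(2*I*sqrt(7))))) = 1/(623000 + (2 - 299/(6 + 2*I*sqrt(14)))) = 1/(623002 - 299/(6 + 2*I*sqrt(14)))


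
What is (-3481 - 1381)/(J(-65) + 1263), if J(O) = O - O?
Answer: -4862/1263 ≈ -3.8496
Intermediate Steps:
J(O) = 0
(-3481 - 1381)/(J(-65) + 1263) = (-3481 - 1381)/(0 + 1263) = -4862/1263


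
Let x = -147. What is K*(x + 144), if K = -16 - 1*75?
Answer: 273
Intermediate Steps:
K = -91 (K = -16 - 75 = -91)
K*(x + 144) = -91*(-147 + 144) = -91*(-3) = 273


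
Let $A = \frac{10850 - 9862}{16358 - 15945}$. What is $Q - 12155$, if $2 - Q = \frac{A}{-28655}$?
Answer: $- \frac{143824859807}{11834515} \approx -12153.0$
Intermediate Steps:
$A = \frac{988}{413} \approx 2.3923$
$Q = \frac{23670018}{11834515}$ ($Q = 2 - \frac{988}{413 \left(-28655\right)} = 2 - \frac{988}{413} \left(- \frac{1}{28655}\right) = 2 - - \frac{988}{11834515} = 2 + \frac{988}{11834515} = \frac{23670018}{11834515} \approx 2.0001$)
$Q - 12155 = \frac{23670018}{11834515} - 12155 = - \frac{143824859807}{11834515}$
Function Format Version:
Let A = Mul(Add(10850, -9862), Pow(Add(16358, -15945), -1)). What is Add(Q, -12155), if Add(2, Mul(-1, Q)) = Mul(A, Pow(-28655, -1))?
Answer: Rational(-143824859807, 11834515) ≈ -12153.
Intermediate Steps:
A = Rational(988, 413) (A = Mul(988, Pow(413, -1)) = Mul(988, Rational(1, 413)) = Rational(988, 413) ≈ 2.3923)
Q = Rational(23670018, 11834515) (Q = Add(2, Mul(-1, Mul(Rational(988, 413), Pow(-28655, -1)))) = Add(2, Mul(-1, Mul(Rational(988, 413), Rational(-1, 28655)))) = Add(2, Mul(-1, Rational(-988, 11834515))) = Add(2, Rational(988, 11834515)) = Rational(23670018, 11834515) ≈ 2.0001)
Add(Q, -12155) = Add(Rational(23670018, 11834515), -12155) = Rational(-143824859807, 11834515)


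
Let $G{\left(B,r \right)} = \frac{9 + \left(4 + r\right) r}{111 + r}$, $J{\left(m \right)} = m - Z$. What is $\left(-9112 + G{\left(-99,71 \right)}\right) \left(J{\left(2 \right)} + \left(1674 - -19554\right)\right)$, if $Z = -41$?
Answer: $- \frac{2511573325}{13} \approx -1.932 \cdot 10^{8}$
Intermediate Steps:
$J{\left(m \right)} = 41 + m$ ($J{\left(m \right)} = m - -41 = m + 41 = 41 + m$)
$G{\left(B,r \right)} = \frac{9 + r \left(4 + r\right)}{111 + r}$
$\left(-9112 + G{\left(-99,71 \right)}\right) \left(J{\left(2 \right)} + \left(1674 - -19554\right)\right) = \left(-9112 + \frac{9 + 71^{2} + 4 \cdot 71}{111 + 71}\right) \left(\left(41 + 2\right) + \left(1674 - -19554\right)\right) = \left(-9112 + \frac{9 + 5041 + 284}{182}\right) \left(43 + \left(1674 + 19554\right)\right) = \left(-9112 + \frac{1}{182} \cdot 5334\right) \left(43 + 21228\right) = \left(-9112 + \frac{381}{13}\right) 21271 = \left(- \frac{118075}{13}\right) 21271 = - \frac{2511573325}{13}$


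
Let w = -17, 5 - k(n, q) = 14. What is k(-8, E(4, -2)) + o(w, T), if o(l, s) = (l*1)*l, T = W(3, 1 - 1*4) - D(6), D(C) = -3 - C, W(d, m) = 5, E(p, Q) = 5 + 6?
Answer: 280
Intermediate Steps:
E(p, Q) = 11
k(n, q) = -9 (k(n, q) = 5 - 1*14 = 5 - 14 = -9)
T = 14 (T = 5 - (-3 - 1*6) = 5 - (-3 - 6) = 5 - 1*(-9) = 5 + 9 = 14)
o(l, s) = l² (o(l, s) = l*l = l²)
k(-8, E(4, -2)) + o(w, T) = -9 + (-17)² = -9 + 289 = 280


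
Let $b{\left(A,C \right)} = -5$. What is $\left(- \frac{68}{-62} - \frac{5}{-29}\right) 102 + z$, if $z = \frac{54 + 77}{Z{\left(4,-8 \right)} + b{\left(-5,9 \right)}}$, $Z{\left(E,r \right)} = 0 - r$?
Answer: $\frac{466915}{2697} \approx 173.12$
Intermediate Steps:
$Z{\left(E,r \right)} = - r$
$z = \frac{131}{3}$ ($z = \frac{54 + 77}{\left(-1\right) \left(-8\right) - 5} = \frac{131}{8 - 5} = \frac{131}{3} \approx 43.667$)
$\left(- \frac{68}{-62} - \frac{5}{-29}\right) 102 + z = \left(- \frac{68}{-62} - \frac{5}{-29}\right) 102 + \frac{131}{3} = \left(\left(-68\right) \left(- \frac{1}{62}\right) - - \frac{5}{29}\right) 102 + \frac{131}{3} = \left(\frac{34}{31} + \frac{5}{29}\right) 102 + \frac{131}{3} = \frac{1141}{899} \cdot 102 + \frac{131}{3} = \frac{116382}{899} + \frac{131}{3} = \frac{466915}{2697}$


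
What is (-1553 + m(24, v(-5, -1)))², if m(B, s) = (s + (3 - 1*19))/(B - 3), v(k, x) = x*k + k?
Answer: 1064651641/441 ≈ 2.4142e+6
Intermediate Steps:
v(k, x) = k + k*x (v(k, x) = k*x + k = k + k*x)
m(B, s) = (-16 + s)/(-3 + B) (m(B, s) = (s + (3 - 19))/(-3 + B) = (s - 16)/(-3 + B) = (-16 + s)/(-3 + B))
(-1553 + m(24, v(-5, -1)))² = (-1553 + (-16 - 5*(1 - 1))/(-3 + 24))² = (-1553 + (-16 - 5*0)/21)² = (-1553 + (-16 + 0)/21)² = (-1553 + (1/21)*(-16))² = (-1553 - 16/21)² = (-32629/21)² = 1064651641/441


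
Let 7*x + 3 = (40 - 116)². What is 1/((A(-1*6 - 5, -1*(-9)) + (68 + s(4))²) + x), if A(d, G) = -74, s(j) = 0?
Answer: 7/37623 ≈ 0.00018606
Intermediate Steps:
x = 5773/7 (x = -3/7 + (40 - 116)²/7 = -3/7 + (⅐)*(-76)² = -3/7 + (⅐)*5776 = -3/7 + 5776/7 = 5773/7 ≈ 824.71)
1/((A(-1*6 - 5, -1*(-9)) + (68 + s(4))²) + x) = 1/((-74 + (68 + 0)²) + 5773/7) = 1/((-74 + 68²) + 5773/7) = 1/((-74 + 4624) + 5773/7) = 1/(4550 + 5773/7) = 1/(37623/7) = 7/37623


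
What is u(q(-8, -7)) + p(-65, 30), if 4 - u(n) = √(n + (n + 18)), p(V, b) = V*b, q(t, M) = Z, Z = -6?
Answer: -1946 - √6 ≈ -1948.4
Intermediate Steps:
q(t, M) = -6
u(n) = 4 - √(18 + 2*n) (u(n) = 4 - √(n + (n + 18)) = 4 - √(n + (18 + n)) = 4 - √(18 + 2*n))
u(q(-8, -7)) + p(-65, 30) = (4 - √(18 + 2*(-6))) - 65*30 = (4 - √(18 - 12)) - 1950 = (4 - √6) - 1950 = -1946 - √6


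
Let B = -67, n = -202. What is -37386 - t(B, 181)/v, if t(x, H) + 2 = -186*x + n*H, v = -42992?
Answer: -803661507/21496 ≈ -37387.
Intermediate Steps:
t(x, H) = -2 - 202*H - 186*x (t(x, H) = -2 + (-186*x - 202*H) = -2 + (-202*H - 186*x) = -2 - 202*H - 186*x)
-37386 - t(B, 181)/v = -37386 - (-2 - 202*181 - 186*(-67))/(-42992) = -37386 - (-2 - 36562 + 12462)*(-1)/42992 = -37386 - (-24102)*(-1)/42992 = -37386 - 1*12051/21496 = -37386 - 12051/21496 = -803661507/21496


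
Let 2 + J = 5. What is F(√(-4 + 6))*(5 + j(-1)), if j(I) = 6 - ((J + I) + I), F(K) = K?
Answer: 10*√2 ≈ 14.142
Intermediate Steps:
J = 3 (J = -2 + 5 = 3)
j(I) = 3 - 2*I (j(I) = 6 - ((3 + I) + I) = 6 - (3 + 2*I) = 6 + (-3 - 2*I) = 3 - 2*I)
F(√(-4 + 6))*(5 + j(-1)) = √(-4 + 6)*(5 + (3 - 2*(-1))) = √2*(5 + (3 + 2)) = √2*(5 + 5) = √2*10 = 10*√2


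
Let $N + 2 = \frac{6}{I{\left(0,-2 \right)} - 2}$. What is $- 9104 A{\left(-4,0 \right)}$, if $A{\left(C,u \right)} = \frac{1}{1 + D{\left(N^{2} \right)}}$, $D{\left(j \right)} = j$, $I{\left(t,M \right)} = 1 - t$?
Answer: $- \frac{9104}{65} \approx -140.06$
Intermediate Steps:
$N = -8$ ($N = -2 + \frac{6}{\left(1 - 0\right) - 2} = -2 + \frac{6}{\left(1 + 0\right) - 2} = -2 + \frac{6}{1 - 2} = -2 + \frac{6}{-1} = -2 + 6 \left(-1\right) = -2 - 6 = -8$)
$A{\left(C,u \right)} = \frac{1}{65}$ ($A{\left(C,u \right)} = \frac{1}{1 + \left(-8\right)^{2}} = \frac{1}{1 + 64} = \frac{1}{65}$)
$- 9104 A{\left(-4,0 \right)} = \left(-9104\right) \frac{1}{65} = - \frac{9104}{65}$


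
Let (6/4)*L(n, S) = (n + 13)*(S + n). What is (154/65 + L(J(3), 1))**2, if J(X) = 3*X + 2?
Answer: 159617956/4225 ≈ 37779.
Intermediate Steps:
J(X) = 2 + 3*X
L(n, S) = 2*(13 + n)*(S + n)/3 (L(n, S) = 2*((n + 13)*(S + n))/3 = 2*((13 + n)*(S + n))/3 = 2*(13 + n)*(S + n)/3)
(154/65 + L(J(3), 1))**2 = (154/65 + (2*(2 + 3*3)**2/3 + (26/3)*1 + 26*(2 + 3*3)/3 + (2/3)*1*(2 + 3*3)))**2 = (154*(1/65) + (2*(2 + 9)**2/3 + 26/3 + 26*(2 + 9)/3 + (2/3)*1*(2 + 9)))**2 = (154/65 + ((2/3)*11**2 + 26/3 + (26/3)*11 + (2/3)*1*11))**2 = (154/65 + ((2/3)*121 + 26/3 + 286/3 + 22/3))**2 = (154/65 + (242/3 + 26/3 + 286/3 + 22/3))**2 = (154/65 + 192)**2 = (12634/65)**2 = 159617956/4225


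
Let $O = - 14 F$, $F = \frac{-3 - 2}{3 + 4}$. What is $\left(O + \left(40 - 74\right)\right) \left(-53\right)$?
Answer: $1272$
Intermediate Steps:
$F = - \frac{5}{7} \approx -0.71429$
$O = 10$ ($O = \left(-14\right) \left(- \frac{5}{7}\right) = 10$)
$\left(O + \left(40 - 74\right)\right) \left(-53\right) = \left(10 + \left(40 - 74\right)\right) \left(-53\right) = \left(10 - 34\right) \left(-53\right) = \left(-24\right) \left(-53\right) = 1272$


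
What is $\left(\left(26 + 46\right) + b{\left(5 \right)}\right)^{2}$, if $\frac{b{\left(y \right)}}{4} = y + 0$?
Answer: $8464$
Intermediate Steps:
$b{\left(y \right)} = 4 y$ ($b{\left(y \right)} = 4 \left(y + 0\right) = 4 y$)
$\left(\left(26 + 46\right) + b{\left(5 \right)}\right)^{2} = \left(\left(26 + 46\right) + 4 \cdot 5\right)^{2} = \left(72 + 20\right)^{2} = 92^{2} = 8464$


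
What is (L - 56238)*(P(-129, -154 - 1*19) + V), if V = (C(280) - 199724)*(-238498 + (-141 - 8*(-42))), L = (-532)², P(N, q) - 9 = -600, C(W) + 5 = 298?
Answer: 10778005784383572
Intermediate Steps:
C(W) = 293 (C(W) = -5 + 298 = 293)
P(N, q) = -591 (P(N, q) = 9 - 600 = -591)
L = 283024
V = 47525005593 (V = (293 - 199724)*(-238498 + (-141 - 8*(-42))) = -199431*(-238498 + (-141 + 336)) = -199431*(-238498 + 195) = -199431*(-238303) = 47525005593)
(L - 56238)*(P(-129, -154 - 1*19) + V) = (283024 - 56238)*(-591 + 47525005593) = 226786*47525005002 = 10778005784383572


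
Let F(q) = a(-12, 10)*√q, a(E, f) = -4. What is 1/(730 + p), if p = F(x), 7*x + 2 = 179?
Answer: 2555/1863734 + √1239/931867 ≈ 0.0014087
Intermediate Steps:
x = 177/7 (x = -2/7 + (⅐)*179 = -2/7 + 179/7 = 177/7 ≈ 25.286)
F(q) = -4*√q
p = -4*√1239/7 ≈ -20.114
1/(730 + p) = 1/(730 - 4*√1239/7)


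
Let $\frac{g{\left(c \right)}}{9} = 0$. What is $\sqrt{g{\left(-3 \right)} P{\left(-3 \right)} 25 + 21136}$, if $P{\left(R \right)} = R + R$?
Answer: $4 \sqrt{1321} \approx 145.38$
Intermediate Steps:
$P{\left(R \right)} = 2 R$
$g{\left(c \right)} = 0$ ($g{\left(c \right)} = 9 \cdot 0 = 0$)
$\sqrt{g{\left(-3 \right)} P{\left(-3 \right)} 25 + 21136} = \sqrt{0 \cdot 2 \left(-3\right) 25 + 21136} = \sqrt{0 \left(-6\right) 25 + 21136} = \sqrt{0 \cdot 25 + 21136} = \sqrt{0 + 21136} = \sqrt{21136} = 4 \sqrt{1321}$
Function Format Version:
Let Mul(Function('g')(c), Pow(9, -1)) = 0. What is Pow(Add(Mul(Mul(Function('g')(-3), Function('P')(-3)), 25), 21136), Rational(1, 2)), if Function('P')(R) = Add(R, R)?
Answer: Mul(4, Pow(1321, Rational(1, 2))) ≈ 145.38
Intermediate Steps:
Function('P')(R) = Mul(2, R)
Function('g')(c) = 0 (Function('g')(c) = Mul(9, 0) = 0)
Pow(Add(Mul(Mul(Function('g')(-3), Function('P')(-3)), 25), 21136), Rational(1, 2)) = Pow(Add(Mul(Mul(0, Mul(2, -3)), 25), 21136), Rational(1, 2)) = Pow(Add(Mul(Mul(0, -6), 25), 21136), Rational(1, 2)) = Pow(Add(Mul(0, 25), 21136), Rational(1, 2)) = Pow(Add(0, 21136), Rational(1, 2)) = Pow(21136, Rational(1, 2)) = Mul(4, Pow(1321, Rational(1, 2)))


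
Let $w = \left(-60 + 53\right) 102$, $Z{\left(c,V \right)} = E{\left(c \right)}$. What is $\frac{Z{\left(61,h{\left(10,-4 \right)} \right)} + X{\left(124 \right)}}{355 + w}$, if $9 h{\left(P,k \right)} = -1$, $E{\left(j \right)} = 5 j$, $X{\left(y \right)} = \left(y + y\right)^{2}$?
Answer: $- \frac{61809}{359} \approx -172.17$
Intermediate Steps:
$X{\left(y \right)} = 4 y^{2}$ ($X{\left(y \right)} = \left(2 y\right)^{2} = 4 y^{2}$)
$h{\left(P,k \right)} = - \frac{1}{9}$ ($h{\left(P,k \right)} = \frac{1}{9} \left(-1\right) = - \frac{1}{9}$)
$Z{\left(c,V \right)} = 5 c$
$w = -714$ ($w = \left(-7\right) 102 = -714$)
$\frac{Z{\left(61,h{\left(10,-4 \right)} \right)} + X{\left(124 \right)}}{355 + w} = \frac{5 \cdot 61 + 4 \cdot 124^{2}}{355 - 714} = \frac{305 + 4 \cdot 15376}{-359} = \left(305 + 61504\right) \left(- \frac{1}{359}\right) = 61809 \left(- \frac{1}{359}\right) = - \frac{61809}{359}$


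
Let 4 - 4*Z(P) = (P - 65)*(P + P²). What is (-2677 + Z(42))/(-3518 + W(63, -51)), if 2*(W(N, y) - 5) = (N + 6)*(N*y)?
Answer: -5139/76241 ≈ -0.067405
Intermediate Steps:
W(N, y) = 5 + N*y*(6 + N)/2 (W(N, y) = 5 + ((N + 6)*(N*y))/2 = 5 + ((6 + N)*(N*y))/2 = 5 + (N*y*(6 + N))/2 = 5 + N*y*(6 + N)/2)
Z(P) = 1 - (-65 + P)*(P + P²)/4 (Z(P) = 1 - (P - 65)*(P + P²)/4 = 1 - (-65 + P)*(P + P²)/4)
(-2677 + Z(42))/(-3518 + W(63, -51)) = (-2677 + (1 + 16*42² - ¼*42³ + (65/4)*42))/(-3518 + (5 + (½)*(-51)*63² + 3*63*(-51))) = (-2677 + (1 + 16*1764 - ¼*74088 + 1365/2))/(-3518 + (5 + (½)*(-51)*3969 - 9639)) = (-2677 + (1 + 28224 - 18522 + 1365/2))/(-3518 + (5 - 202419/2 - 9639)) = (-2677 + 20771/2)/(-3518 - 221687/2) = 15417/(2*(-228723/2)) = (15417/2)*(-2/228723) = -5139/76241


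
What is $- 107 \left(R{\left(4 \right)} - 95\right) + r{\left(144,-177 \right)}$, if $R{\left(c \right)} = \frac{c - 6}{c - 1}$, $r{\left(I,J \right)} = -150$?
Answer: $\frac{30259}{3} \approx 10086.0$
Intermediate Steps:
$R{\left(c \right)} = \frac{-6 + c}{-1 + c}$ ($R{\left(c \right)} = \frac{c - 6}{-1 + c} = \frac{-6 + c}{-1 + c}$)
$- 107 \left(R{\left(4 \right)} - 95\right) + r{\left(144,-177 \right)} = - 107 \left(\frac{-6 + 4}{-1 + 4} - 95\right) - 150 = - 107 \left(\frac{1}{3} \left(-2\right) - 95\right) - 150 = - 107 \left(- \frac{2}{3} - 95\right) - 150 = \left(-107\right) \left(- \frac{287}{3}\right) - 150 = \frac{30709}{3} - 150 = \frac{30259}{3}$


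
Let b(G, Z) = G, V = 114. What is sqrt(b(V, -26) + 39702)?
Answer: 6*sqrt(1106) ≈ 199.54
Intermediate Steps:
sqrt(b(V, -26) + 39702) = sqrt(114 + 39702) = sqrt(39816) = 6*sqrt(1106)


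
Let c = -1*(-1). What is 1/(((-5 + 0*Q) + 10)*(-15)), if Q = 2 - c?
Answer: -1/75 ≈ -0.013333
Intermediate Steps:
c = 1
Q = 1 (Q = 2 - 1*1 = 2 - 1 = 1)
1/(((-5 + 0*Q) + 10)*(-15)) = 1/(((-5 + 0*1) + 10)*(-15)) = 1/(((-5 + 0) + 10)*(-15)) = 1/((-5 + 10)*(-15)) = 1/(5*(-15)) = 1/(-75) = -1/75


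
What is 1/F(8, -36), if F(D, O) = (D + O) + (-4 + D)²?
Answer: -1/12 ≈ -0.083333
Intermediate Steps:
F(D, O) = D + O + (-4 + D)²
1/F(8, -36) = 1/(8 - 36 + (-4 + 8)²) = 1/(8 - 36 + 4²) = 1/(8 - 36 + 16) = 1/(-12) = -1/12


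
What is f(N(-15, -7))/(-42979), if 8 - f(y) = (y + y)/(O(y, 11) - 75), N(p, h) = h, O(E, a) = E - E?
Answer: -586/3223425 ≈ -0.00018179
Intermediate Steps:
O(E, a) = 0
f(y) = 8 + 2*y/75 (f(y) = 8 - (y + y)/(0 - 75) = 8 - 2*y/(-75) = 8 - 2*y*(-1)/75 = 8 - (-2)*y/75 = 8 + 2*y/75)
f(N(-15, -7))/(-42979) = (8 + (2/75)*(-7))/(-42979) = (8 - 14/75)*(-1/42979) = (586/75)*(-1/42979) = -586/3223425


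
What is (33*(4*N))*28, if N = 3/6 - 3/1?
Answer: -9240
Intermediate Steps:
N = -5/2 (N = 3*(⅙) - 3*1 = ½ - 3 = -5/2 ≈ -2.5000)
(33*(4*N))*28 = (33*(4*(-5/2)))*28 = (33*(-10))*28 = -330*28 = -9240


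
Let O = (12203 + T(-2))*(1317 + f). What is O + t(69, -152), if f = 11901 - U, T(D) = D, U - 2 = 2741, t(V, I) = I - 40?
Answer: 127805283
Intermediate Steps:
t(V, I) = -40 + I
U = 2743 (U = 2 + 2741 = 2743)
f = 9158 (f = 11901 - 1*2743 = 11901 - 2743 = 9158)
O = 127805475 (O = (12203 - 2)*(1317 + 9158) = 12201*10475 = 127805475)
O + t(69, -152) = 127805475 + (-40 - 152) = 127805475 - 192 = 127805283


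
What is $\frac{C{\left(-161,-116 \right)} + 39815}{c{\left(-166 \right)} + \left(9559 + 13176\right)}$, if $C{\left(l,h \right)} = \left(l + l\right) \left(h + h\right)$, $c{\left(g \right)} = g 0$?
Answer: $\frac{114519}{22735} \approx 5.0371$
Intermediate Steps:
$c{\left(g \right)} = 0$
$C{\left(l,h \right)} = 4 h l$ ($C{\left(l,h \right)} = 2 l 2 h = 4 h l$)
$\frac{C{\left(-161,-116 \right)} + 39815}{c{\left(-166 \right)} + \left(9559 + 13176\right)} = \frac{4 \left(-116\right) \left(-161\right) + 39815}{0 + \left(9559 + 13176\right)} = \frac{74704 + 39815}{0 + 22735} = \frac{114519}{22735}$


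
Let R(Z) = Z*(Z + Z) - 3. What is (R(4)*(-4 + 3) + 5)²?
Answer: 576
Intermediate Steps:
R(Z) = -3 + 2*Z² (R(Z) = Z*(2*Z) - 3 = 2*Z² - 3 = -3 + 2*Z²)
(R(4)*(-4 + 3) + 5)² = ((-3 + 2*4²)*(-4 + 3) + 5)² = ((-3 + 2*16)*(-1) + 5)² = ((-3 + 32)*(-1) + 5)² = (29*(-1) + 5)² = (-29 + 5)² = (-24)² = 576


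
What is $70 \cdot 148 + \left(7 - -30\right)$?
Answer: $10397$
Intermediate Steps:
$70 \cdot 148 + \left(7 - -30\right) = 10360 + \left(7 + 30\right) = 10360 + 37 = 10397$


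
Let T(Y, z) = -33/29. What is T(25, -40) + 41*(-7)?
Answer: -8356/29 ≈ -288.14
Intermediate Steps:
T(Y, z) = -33/29 (T(Y, z) = -33*1/29 = -33/29)
T(25, -40) + 41*(-7) = -33/29 + 41*(-7) = -33/29 - 287 = -8356/29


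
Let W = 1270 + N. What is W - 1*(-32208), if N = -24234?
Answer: 9244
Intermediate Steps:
W = -22964 (W = 1270 - 24234 = -22964)
W - 1*(-32208) = -22964 - 1*(-32208) = -22964 + 32208 = 9244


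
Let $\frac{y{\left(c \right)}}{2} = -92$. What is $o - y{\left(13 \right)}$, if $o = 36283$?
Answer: $36467$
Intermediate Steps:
$y{\left(c \right)} = -184$ ($y{\left(c \right)} = 2 \left(-92\right) = -184$)
$o - y{\left(13 \right)} = 36283 - -184 = 36283 + 184 = 36467$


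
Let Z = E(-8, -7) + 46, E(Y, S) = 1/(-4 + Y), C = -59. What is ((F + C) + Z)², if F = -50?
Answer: 573049/144 ≈ 3979.5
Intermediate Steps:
Z = 551/12 (Z = 1/(-4 - 8) + 46 = 1/(-12) + 46 = -1/12 + 46 = 551/12 ≈ 45.917)
((F + C) + Z)² = ((-50 - 59) + 551/12)² = (-109 + 551/12)² = (-757/12)² = 573049/144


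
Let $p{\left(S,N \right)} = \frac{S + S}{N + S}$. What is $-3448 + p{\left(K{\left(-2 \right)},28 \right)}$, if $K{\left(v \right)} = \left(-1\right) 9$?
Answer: $- \frac{65530}{19} \approx -3448.9$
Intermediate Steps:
$K{\left(v \right)} = -9$
$p{\left(S,N \right)} = \frac{2 S}{N + S}$
$-3448 + p{\left(K{\left(-2 \right)},28 \right)} = -3448 + 2 \left(-9\right) \frac{1}{28 - 9} = -3448 + 2 \left(-9\right) \frac{1}{19} = -3448 - \frac{18}{19} = - \frac{65530}{19}$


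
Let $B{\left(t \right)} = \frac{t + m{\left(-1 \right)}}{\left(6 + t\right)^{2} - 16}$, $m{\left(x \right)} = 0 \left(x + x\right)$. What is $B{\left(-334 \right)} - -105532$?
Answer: $\frac{5675932921}{53784} \approx 1.0553 \cdot 10^{5}$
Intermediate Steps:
$m{\left(x \right)} = 0$ ($m{\left(x \right)} = 0 \cdot 2 x = 0$)
$B{\left(t \right)} = \frac{t}{-16 + \left(6 + t\right)^{2}}$ ($B{\left(t \right)} = \frac{t + 0}{\left(6 + t\right)^{2} - 16} = \frac{t}{-16 + \left(6 + t\right)^{2}}$)
$B{\left(-334 \right)} - -105532 = - \frac{334}{-16 + \left(6 - 334\right)^{2}} - -105532 = - \frac{334}{-16 + \left(-328\right)^{2}} + 105532 = - \frac{334}{-16 + 107584} + 105532 = - \frac{334}{107568} + 105532 = \left(-334\right) \frac{1}{107568} + 105532 = - \frac{167}{53784} + 105532 = \frac{5675932921}{53784}$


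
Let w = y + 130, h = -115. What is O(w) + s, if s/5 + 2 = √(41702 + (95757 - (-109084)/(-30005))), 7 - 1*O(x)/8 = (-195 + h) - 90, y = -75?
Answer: 3246 + √123751068071055/6001 ≈ 5099.8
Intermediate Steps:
w = 55 (w = -75 + 130 = 55)
O(x) = 3256 (O(x) = 56 - 8*((-195 - 115) - 90) = 56 - 8*(-310 - 90) = 56 - 8*(-400) = 56 + 3200 = 3256)
s = -10 + √123751068071055/6001 (s = -10 + 5*√(41702 + (95757 - (-109084)/(-30005))) = -10 + 5*√(41702 + (95757 - (-109084)*(-1)/30005)) = -10 + 5*√(41702 + (95757 - 1*109084/30005)) = -10 + 5*√(41702 + (95757 - 109084/30005)) = -10 + 5*√(41702 + 2873079701/30005) = -10 + 5*√(4124348211/30005) = -10 + 5*(√123751068071055/30005) = -10 + √123751068071055/6001 ≈ 1843.7)
O(w) + s = 3256 + (-10 + √123751068071055/6001) = 3246 + √123751068071055/6001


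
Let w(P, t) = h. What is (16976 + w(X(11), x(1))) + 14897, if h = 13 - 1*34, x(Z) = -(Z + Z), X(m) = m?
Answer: 31852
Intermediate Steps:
x(Z) = -2*Z
h = -21 (h = 13 - 34 = -21)
w(P, t) = -21
(16976 + w(X(11), x(1))) + 14897 = (16976 - 21) + 14897 = 16955 + 14897 = 31852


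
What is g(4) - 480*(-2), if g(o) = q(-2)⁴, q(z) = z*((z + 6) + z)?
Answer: 1216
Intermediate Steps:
q(z) = z*(6 + 2*z) (q(z) = z*((6 + z) + z) = z*(6 + 2*z))
g(o) = 256 (g(o) = (2*(-2)*(3 - 2))⁴ = (2*(-2)*1)⁴ = (-4)⁴ = 256)
g(4) - 480*(-2) = 256 - 480*(-2) = 256 + 960 = 1216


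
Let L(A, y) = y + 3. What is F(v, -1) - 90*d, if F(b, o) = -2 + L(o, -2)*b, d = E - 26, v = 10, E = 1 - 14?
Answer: 3518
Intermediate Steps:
E = -13
L(A, y) = 3 + y
d = -39 (d = -13 - 26 = -39)
F(b, o) = -2 + b (F(b, o) = -2 + (3 - 2)*b = -2 + 1*b = -2 + b)
F(v, -1) - 90*d = (-2 + 10) - 90*(-39) = 8 + 3510 = 3518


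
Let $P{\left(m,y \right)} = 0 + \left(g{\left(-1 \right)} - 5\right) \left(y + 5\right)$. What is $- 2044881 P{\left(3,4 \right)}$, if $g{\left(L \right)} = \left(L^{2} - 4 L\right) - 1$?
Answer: $18403929$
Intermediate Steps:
$g{\left(L \right)} = -1 + L^{2} - 4 L$
$P{\left(m,y \right)} = -5 - y$ ($P{\left(m,y \right)} = 0 + \left(\left(-1 + \left(-1\right)^{2} - -4\right) - 5\right) \left(y + 5\right) = 0 + \left(\left(-1 + 1 + 4\right) - 5\right) \left(5 + y\right) = 0 + \left(4 - 5\right) \left(5 + y\right) = 0 - \left(5 + y\right) = -5 - y$)
$- 2044881 P{\left(3,4 \right)} = - 2044881 \left(-5 - 4\right) = \left(-2044881\right) \left(-9\right) = 18403929$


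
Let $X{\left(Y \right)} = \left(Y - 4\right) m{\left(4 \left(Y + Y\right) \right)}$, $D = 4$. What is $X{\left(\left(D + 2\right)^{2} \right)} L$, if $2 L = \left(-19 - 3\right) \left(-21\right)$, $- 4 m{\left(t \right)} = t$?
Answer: $-532224$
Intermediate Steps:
$m{\left(t \right)} = - \frac{t}{4}$
$X{\left(Y \right)} = - 2 Y \left(-4 + Y\right)$ ($X{\left(Y \right)} = \left(Y - 4\right) \left(- \frac{4 \left(Y + Y\right)}{4}\right) = \left(-4 + Y\right) \left(- \frac{4 \cdot 2 Y}{4}\right) = \left(-4 + Y\right) \left(- \frac{8 Y}{4}\right) = \left(-4 + Y\right) \left(- 2 Y\right) = - 2 Y \left(-4 + Y\right)$)
$L = 231$ ($L = \frac{\left(-19 - 3\right) \left(-21\right)}{2} = \frac{\left(-22\right) \left(-21\right)}{2} = \frac{1}{2} \cdot 462 = 231$)
$X{\left(\left(D + 2\right)^{2} \right)} L = 2 \left(4 + 2\right)^{2} \left(4 - \left(4 + 2\right)^{2}\right) 231 = 2 \cdot 6^{2} \left(4 - 6^{2}\right) 231 = 2 \cdot 36 \left(4 - 36\right) 231 = 2 \cdot 36 \left(-32\right) 231 = \left(-2304\right) 231 = -532224$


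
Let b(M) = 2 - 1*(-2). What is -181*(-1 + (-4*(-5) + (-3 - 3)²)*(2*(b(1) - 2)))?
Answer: -40363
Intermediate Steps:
b(M) = 4 (b(M) = 2 + 2 = 4)
-181*(-1 + (-4*(-5) + (-3 - 3)²)*(2*(b(1) - 2))) = -181*(-1 + (-4*(-5) + (-3 - 3)²)*(2*(4 - 2))) = -181*(-1 + (20 + (-6)²)*(2*2)) = -181*(-1 + (20 + 36)*4) = -181*(-1 + 56*4) = -181*(-1 + 224) = -181*223 = -40363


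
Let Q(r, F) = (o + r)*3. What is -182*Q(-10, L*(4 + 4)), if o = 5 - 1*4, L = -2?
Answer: 4914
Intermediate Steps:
o = 1 (o = 5 - 4 = 1)
Q(r, F) = 3 + 3*r (Q(r, F) = (1 + r)*3 = 3 + 3*r)
-182*Q(-10, L*(4 + 4)) = -182*(3 + 3*(-10)) = -182*(3 - 30) = -182*(-27) = 4914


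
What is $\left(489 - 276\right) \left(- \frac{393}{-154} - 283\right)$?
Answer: $- \frac{9199257}{154} \approx -59735.0$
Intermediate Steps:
$\left(489 - 276\right) \left(- \frac{393}{-154} - 283\right) = 213 \left(\left(-393\right) \left(- \frac{1}{154}\right) - 283\right) = 213 \left(\frac{393}{154} - 283\right) = 213 \left(- \frac{43189}{154}\right) = - \frac{9199257}{154}$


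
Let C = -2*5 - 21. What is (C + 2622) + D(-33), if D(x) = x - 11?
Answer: 2547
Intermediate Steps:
D(x) = -11 + x
C = -31 (C = -10 - 21 = -31)
(C + 2622) + D(-33) = (-31 + 2622) + (-11 - 33) = 2591 - 44 = 2547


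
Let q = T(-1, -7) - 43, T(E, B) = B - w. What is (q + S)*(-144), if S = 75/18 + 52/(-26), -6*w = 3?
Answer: 6816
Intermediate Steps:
w = -1/2 (w = -1/6*3 = -1/2 ≈ -0.50000)
T(E, B) = 1/2 + B (T(E, B) = B - 1*(-1/2) = B + 1/2 = 1/2 + B)
q = -99/2 (q = (1/2 - 7) - 43 = -13/2 - 43 = -99/2 ≈ -49.500)
S = 13/6 (S = 75*(1/18) + 52*(-1/26) = 25/6 - 2 = 13/6 ≈ 2.1667)
(q + S)*(-144) = (-99/2 + 13/6)*(-144) = -142/3*(-144) = 6816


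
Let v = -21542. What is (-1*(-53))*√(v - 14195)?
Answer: 53*I*√35737 ≈ 10019.0*I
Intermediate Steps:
(-1*(-53))*√(v - 14195) = (-1*(-53))*√(-21542 - 14195) = 53*√(-35737) = 53*(I*√35737) = 53*I*√35737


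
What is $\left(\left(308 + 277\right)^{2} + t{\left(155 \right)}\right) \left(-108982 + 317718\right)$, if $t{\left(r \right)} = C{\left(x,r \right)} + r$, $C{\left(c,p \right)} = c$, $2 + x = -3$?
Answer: $71465988000$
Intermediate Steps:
$x = -5$ ($x = -2 - 3 = -5$)
$t{\left(r \right)} = -5 + r$
$\left(\left(308 + 277\right)^{2} + t{\left(155 \right)}\right) \left(-108982 + 317718\right) = \left(\left(308 + 277\right)^{2} + \left(-5 + 155\right)\right) \left(-108982 + 317718\right) = \left(585^{2} + 150\right) 208736 = \left(342225 + 150\right) 208736 = 342375 \cdot 208736 = 71465988000$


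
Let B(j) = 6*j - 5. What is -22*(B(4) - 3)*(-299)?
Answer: 105248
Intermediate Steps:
B(j) = -5 + 6*j
-22*(B(4) - 3)*(-299) = -22*((-5 + 6*4) - 3)*(-299) = -22*((-5 + 24) - 3)*(-299) = -22*(19 - 3)*(-299) = -22*16*(-299) = -352*(-299) = 105248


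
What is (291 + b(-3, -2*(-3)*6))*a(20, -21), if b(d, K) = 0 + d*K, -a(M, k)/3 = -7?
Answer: 3843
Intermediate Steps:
a(M, k) = 21 (a(M, k) = -3*(-7) = 21)
b(d, K) = K*d (b(d, K) = 0 + K*d = K*d)
(291 + b(-3, -2*(-3)*6))*a(20, -21) = (291 + (-2*(-3)*6)*(-3))*21 = (291 + (6*6)*(-3))*21 = (291 + 36*(-3))*21 = (291 - 108)*21 = 183*21 = 3843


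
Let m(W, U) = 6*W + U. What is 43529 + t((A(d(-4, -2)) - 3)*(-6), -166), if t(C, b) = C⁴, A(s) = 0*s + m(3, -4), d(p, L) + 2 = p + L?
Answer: 19018265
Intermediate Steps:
d(p, L) = -2 + L + p (d(p, L) = -2 + (p + L) = -2 + (L + p) = -2 + L + p)
m(W, U) = U + 6*W
A(s) = 14 (A(s) = 0*s + (-4 + 6*3) = 0 + (-4 + 18) = 0 + 14 = 14)
43529 + t((A(d(-4, -2)) - 3)*(-6), -166) = 43529 + ((14 - 3)*(-6))⁴ = 43529 + (11*(-6))⁴ = 43529 + (-66)⁴ = 43529 + 18974736 = 19018265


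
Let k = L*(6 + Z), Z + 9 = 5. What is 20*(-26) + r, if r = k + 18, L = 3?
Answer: -496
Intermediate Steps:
Z = -4 (Z = -9 + 5 = -4)
k = 6 (k = 3*(6 - 4) = 3*2 = 6)
r = 24 (r = 6 + 18 = 24)
20*(-26) + r = 20*(-26) + 24 = -520 + 24 = -496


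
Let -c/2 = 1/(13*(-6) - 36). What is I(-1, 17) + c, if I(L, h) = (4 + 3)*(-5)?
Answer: -1994/57 ≈ -34.982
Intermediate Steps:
I(L, h) = -35 (I(L, h) = 7*(-5) = -35)
c = 1/57 (c = -2/(13*(-6) - 36) = -2/(-78 - 36) = -2/(-114) = -2*(-1/114) = 1/57 ≈ 0.017544)
I(-1, 17) + c = -35 + 1/57 = -1994/57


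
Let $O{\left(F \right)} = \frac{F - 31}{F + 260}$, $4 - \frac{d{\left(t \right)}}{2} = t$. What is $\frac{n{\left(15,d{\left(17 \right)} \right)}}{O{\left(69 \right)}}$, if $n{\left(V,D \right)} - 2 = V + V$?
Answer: $\frac{5264}{19} \approx 277.05$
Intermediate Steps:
$d{\left(t \right)} = 8 - 2 t$
$n{\left(V,D \right)} = 2 + 2 V$ ($n{\left(V,D \right)} = 2 + \left(V + V\right) = 2 + 2 V$)
$O{\left(F \right)} = \frac{-31 + F}{260 + F}$
$\frac{n{\left(15,d{\left(17 \right)} \right)}}{O{\left(69 \right)}} = \frac{2 + 2 \cdot 15}{\frac{1}{260 + 69} \left(-31 + 69\right)} = \frac{2 + 30}{\frac{1}{329} \cdot 38} = \frac{32}{\frac{1}{329} \cdot 38} = \frac{32}{\frac{38}{329}} = 32 \cdot \frac{329}{38} = \frac{5264}{19}$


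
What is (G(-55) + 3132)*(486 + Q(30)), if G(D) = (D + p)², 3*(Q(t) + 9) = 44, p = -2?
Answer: 3137325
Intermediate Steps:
Q(t) = 17/3 (Q(t) = -9 + (⅓)*44 = -9 + 44/3 = 17/3)
G(D) = (-2 + D)² (G(D) = (D - 2)² = (-2 + D)²)
(G(-55) + 3132)*(486 + Q(30)) = ((-2 - 55)² + 3132)*(486 + 17/3) = ((-57)² + 3132)*(1475/3) = (3249 + 3132)*(1475/3) = 6381*(1475/3) = 3137325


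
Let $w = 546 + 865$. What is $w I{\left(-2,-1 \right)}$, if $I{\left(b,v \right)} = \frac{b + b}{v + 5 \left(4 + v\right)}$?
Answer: $- \frac{2822}{7} \approx -403.14$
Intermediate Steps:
$w = 1411$
$I{\left(b,v \right)} = \frac{2 b}{20 + 6 v}$ ($I{\left(b,v \right)} = \frac{2 b}{v + \left(20 + 5 v\right)} = \frac{2 b}{20 + 6 v}$)
$w I{\left(-2,-1 \right)} = 1411 \left(- \frac{2}{10 + 3 \left(-1\right)}\right) = 1411 \left(- \frac{2}{10 - 3}\right) = 1411 \left(- \frac{2}{7}\right) = - \frac{2822}{7}$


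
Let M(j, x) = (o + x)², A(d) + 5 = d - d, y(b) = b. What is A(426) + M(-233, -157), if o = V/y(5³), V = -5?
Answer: 15410351/625 ≈ 24657.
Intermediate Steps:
o = -1/25 (o = -5/(5³) = -5/125 = -5*1/125 = -1/25 ≈ -0.040000)
A(d) = -5 (A(d) = -5 + (d - d) = -5 + 0 = -5)
M(j, x) = (-1/25 + x)²
A(426) + M(-233, -157) = -5 + (-1 + 25*(-157))²/625 = -5 + (-1 - 3925)²/625 = -5 + (1/625)*(-3926)² = -5 + (1/625)*15413476 = -5 + 15413476/625 = 15410351/625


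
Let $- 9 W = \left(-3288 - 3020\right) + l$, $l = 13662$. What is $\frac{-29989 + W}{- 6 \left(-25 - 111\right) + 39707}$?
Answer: $- \frac{277255}{364707} \approx -0.76021$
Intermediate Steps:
$W = - \frac{7354}{9}$ ($W = - \frac{\left(-3288 - 3020\right) + 13662}{9} = - \frac{-6308 + 13662}{9} = \left(- \frac{1}{9}\right) 7354 = - \frac{7354}{9} \approx -817.11$)
$\frac{-29989 + W}{- 6 \left(-25 - 111\right) + 39707} = \frac{-29989 - \frac{7354}{9}}{- 6 \left(-25 - 111\right) + 39707} = - \frac{277255}{9 \left(\left(-6\right) \left(-136\right) + 39707\right)} = - \frac{277255}{9 \left(816 + 39707\right)} = - \frac{277255}{9 \cdot 40523} = \left(- \frac{277255}{9}\right) \frac{1}{40523} = - \frac{277255}{364707}$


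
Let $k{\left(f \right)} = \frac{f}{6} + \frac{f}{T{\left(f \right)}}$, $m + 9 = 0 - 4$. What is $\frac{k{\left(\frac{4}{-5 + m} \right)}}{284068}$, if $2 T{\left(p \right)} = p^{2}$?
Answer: $- \frac{61}{1917459} \approx -3.1813 \cdot 10^{-5}$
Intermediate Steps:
$m = -13$ ($m = -9 + \left(0 - 4\right) = -9 - 4 = -13$)
$T{\left(p \right)} = \frac{p^{2}}{2}$
$k{\left(f \right)} = \frac{2}{f} + \frac{f}{6}$ ($k{\left(f \right)} = \frac{f}{6} + \frac{f}{\frac{1}{2} f^{2}} = f \frac{1}{6} + f \frac{2}{f^{2}} = \frac{f}{6} + \frac{2}{f} = \frac{2}{f} + \frac{f}{6}$)
$\frac{k{\left(\frac{4}{-5 + m} \right)}}{284068} = \frac{\frac{2}{4 \frac{1}{-5 - 13}} + \frac{4 \frac{1}{-5 - 13}}{6}}{284068} = \frac{\frac{2}{4 \frac{1}{-18}} + \frac{4 \frac{1}{-18}}{6}}{284068} = \frac{\frac{2}{4 \left(- \frac{1}{18}\right)} + \frac{4 \left(- \frac{1}{18}\right)}{6}}{284068} = \frac{\frac{2}{- \frac{2}{9}} + \frac{1}{6} \left(- \frac{2}{9}\right)}{284068} = \frac{2 \left(- \frac{9}{2}\right) - \frac{1}{27}}{284068} = \frac{-9 - \frac{1}{27}}{284068} = \frac{1}{284068} \left(- \frac{244}{27}\right) = - \frac{61}{1917459}$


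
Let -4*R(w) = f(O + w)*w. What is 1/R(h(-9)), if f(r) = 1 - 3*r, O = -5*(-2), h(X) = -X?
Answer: 1/126 ≈ 0.0079365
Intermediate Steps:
O = 10
R(w) = -w*(-29 - 3*w)/4 (R(w) = -(1 - 3*(10 + w))*w/4 = -(1 + (-30 - 3*w))*w/4 = -(-29 - 3*w)*w/4 = -w*(-29 - 3*w)/4)
1/R(h(-9)) = 1/((-1*(-9))*(29 + 3*(-1*(-9)))/4) = 1/((1/4)*9*(29 + 3*9)) = 1/((1/4)*9*(29 + 27)) = 1/((1/4)*9*56) = 1/126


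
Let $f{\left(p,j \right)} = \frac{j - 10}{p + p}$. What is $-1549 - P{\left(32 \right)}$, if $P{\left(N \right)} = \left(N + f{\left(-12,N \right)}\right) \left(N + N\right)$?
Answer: $- \frac{10615}{3} \approx -3538.3$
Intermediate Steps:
$f{\left(p,j \right)} = \frac{-10 + j}{2 p}$
$P{\left(N \right)} = 2 N \left(\frac{5}{12} + \frac{23 N}{24}\right)$ ($P{\left(N \right)} = \left(N + \frac{-10 + N}{2 \left(-12\right)}\right) \left(N + N\right) = \left(N + \frac{1}{2} \left(- \frac{1}{12}\right) \left(-10 + N\right)\right) 2 N = \left(N - \left(- \frac{5}{12} + \frac{N}{24}\right)\right) 2 N = \left(\frac{5}{12} + \frac{23 N}{24}\right) 2 N = 2 N \left(\frac{5}{12} + \frac{23 N}{24}\right)$)
$-1549 - P{\left(32 \right)} = -1549 - \frac{1}{12} \cdot 32 \left(10 + 23 \cdot 32\right) = -1549 - \frac{1}{12} \cdot 32 \left(10 + 736\right) = -1549 - \frac{1}{12} \cdot 32 \cdot 746 = -1549 - \frac{5968}{3} = - \frac{10615}{3}$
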